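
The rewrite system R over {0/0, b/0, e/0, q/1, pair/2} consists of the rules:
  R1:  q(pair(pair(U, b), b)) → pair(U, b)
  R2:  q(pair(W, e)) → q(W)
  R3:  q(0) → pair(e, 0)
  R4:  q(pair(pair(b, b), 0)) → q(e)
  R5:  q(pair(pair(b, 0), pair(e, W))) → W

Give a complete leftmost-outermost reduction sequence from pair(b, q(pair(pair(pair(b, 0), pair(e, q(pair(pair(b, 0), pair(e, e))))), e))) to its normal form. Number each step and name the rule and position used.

1. pair(b, q(pair(pair(pair(b, 0), pair(e, q(pair(pair(b, 0), pair(e, e))))), e)))  →  pair(b, q(pair(pair(b, 0), pair(e, q(pair(pair(b, 0), pair(e, e)))))))   [R2 at 2]
2. pair(b, q(pair(pair(b, 0), pair(e, q(pair(pair(b, 0), pair(e, e)))))))  →  pair(b, q(pair(pair(b, 0), pair(e, e))))   [R5 at 2]
3. pair(b, q(pair(pair(b, 0), pair(e, e))))  →  pair(b, e)   [R5 at 2]

pair(b, e)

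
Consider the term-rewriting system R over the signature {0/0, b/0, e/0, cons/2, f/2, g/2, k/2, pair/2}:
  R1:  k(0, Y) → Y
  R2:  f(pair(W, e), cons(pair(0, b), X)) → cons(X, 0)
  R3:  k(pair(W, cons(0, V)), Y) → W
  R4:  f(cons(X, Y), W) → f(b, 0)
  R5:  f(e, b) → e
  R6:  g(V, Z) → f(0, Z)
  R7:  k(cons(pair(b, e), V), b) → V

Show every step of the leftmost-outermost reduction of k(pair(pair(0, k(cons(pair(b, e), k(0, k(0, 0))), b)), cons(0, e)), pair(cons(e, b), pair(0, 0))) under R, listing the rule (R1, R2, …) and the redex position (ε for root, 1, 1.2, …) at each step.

pair(0, 0)

1. k(pair(pair(0, k(cons(pair(b, e), k(0, k(0, 0))), b)), cons(0, e)), pair(cons(e, b), pair(0, 0)))  →  pair(0, k(cons(pair(b, e), k(0, k(0, 0))), b))   [R3 at ε]
2. pair(0, k(cons(pair(b, e), k(0, k(0, 0))), b))  →  pair(0, k(0, k(0, 0)))   [R7 at 2]
3. pair(0, k(0, k(0, 0)))  →  pair(0, k(0, 0))   [R1 at 2]
4. pair(0, k(0, 0))  →  pair(0, 0)   [R1 at 2]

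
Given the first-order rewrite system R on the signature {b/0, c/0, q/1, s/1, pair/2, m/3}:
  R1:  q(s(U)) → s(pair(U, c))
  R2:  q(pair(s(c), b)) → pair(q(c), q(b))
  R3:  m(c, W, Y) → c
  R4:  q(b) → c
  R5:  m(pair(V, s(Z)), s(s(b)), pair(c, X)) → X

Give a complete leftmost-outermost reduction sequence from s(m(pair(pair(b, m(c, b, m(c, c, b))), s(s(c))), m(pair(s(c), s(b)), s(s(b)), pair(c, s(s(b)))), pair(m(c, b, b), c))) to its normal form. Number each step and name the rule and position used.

s(c)

1. s(m(pair(pair(b, m(c, b, m(c, c, b))), s(s(c))), m(pair(s(c), s(b)), s(s(b)), pair(c, s(s(b)))), pair(m(c, b, b), c)))  →  s(m(pair(pair(b, c), s(s(c))), m(pair(s(c), s(b)), s(s(b)), pair(c, s(s(b)))), pair(m(c, b, b), c)))   [R3 at 1.1.1.2]
2. s(m(pair(pair(b, c), s(s(c))), m(pair(s(c), s(b)), s(s(b)), pair(c, s(s(b)))), pair(m(c, b, b), c)))  →  s(m(pair(pair(b, c), s(s(c))), s(s(b)), pair(m(c, b, b), c)))   [R5 at 1.2]
3. s(m(pair(pair(b, c), s(s(c))), s(s(b)), pair(m(c, b, b), c)))  →  s(m(pair(pair(b, c), s(s(c))), s(s(b)), pair(c, c)))   [R3 at 1.3.1]
4. s(m(pair(pair(b, c), s(s(c))), s(s(b)), pair(c, c)))  →  s(c)   [R5 at 1]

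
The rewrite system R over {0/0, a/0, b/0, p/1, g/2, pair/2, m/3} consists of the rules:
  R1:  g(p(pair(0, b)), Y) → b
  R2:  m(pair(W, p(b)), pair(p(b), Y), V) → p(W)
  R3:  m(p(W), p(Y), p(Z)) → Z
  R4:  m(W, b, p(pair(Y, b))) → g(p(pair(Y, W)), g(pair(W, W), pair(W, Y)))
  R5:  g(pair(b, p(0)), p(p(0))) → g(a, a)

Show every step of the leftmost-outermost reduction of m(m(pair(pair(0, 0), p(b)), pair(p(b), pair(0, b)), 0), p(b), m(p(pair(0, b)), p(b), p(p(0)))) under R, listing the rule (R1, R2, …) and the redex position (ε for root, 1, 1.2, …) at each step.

1. m(m(pair(pair(0, 0), p(b)), pair(p(b), pair(0, b)), 0), p(b), m(p(pair(0, b)), p(b), p(p(0))))  →  m(p(pair(0, 0)), p(b), m(p(pair(0, b)), p(b), p(p(0))))   [R2 at 1]
2. m(p(pair(0, 0)), p(b), m(p(pair(0, b)), p(b), p(p(0))))  →  m(p(pair(0, 0)), p(b), p(0))   [R3 at 3]
3. m(p(pair(0, 0)), p(b), p(0))  →  0   [R3 at ε]

0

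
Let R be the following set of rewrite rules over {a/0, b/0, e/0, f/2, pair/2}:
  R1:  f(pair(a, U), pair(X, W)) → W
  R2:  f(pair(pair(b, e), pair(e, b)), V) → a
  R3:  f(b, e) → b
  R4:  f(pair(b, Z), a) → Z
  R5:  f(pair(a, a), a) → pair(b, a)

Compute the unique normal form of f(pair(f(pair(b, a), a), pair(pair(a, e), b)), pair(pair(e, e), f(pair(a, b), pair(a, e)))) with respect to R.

e

1. f(pair(f(pair(b, a), a), pair(pair(a, e), b)), pair(pair(e, e), f(pair(a, b), pair(a, e))))  →  f(pair(a, pair(pair(a, e), b)), pair(pair(e, e), f(pair(a, b), pair(a, e))))   [R4 at 1.1]
2. f(pair(a, pair(pair(a, e), b)), pair(pair(e, e), f(pair(a, b), pair(a, e))))  →  f(pair(a, b), pair(a, e))   [R1 at ε]
3. f(pair(a, b), pair(a, e))  →  e   [R1 at ε]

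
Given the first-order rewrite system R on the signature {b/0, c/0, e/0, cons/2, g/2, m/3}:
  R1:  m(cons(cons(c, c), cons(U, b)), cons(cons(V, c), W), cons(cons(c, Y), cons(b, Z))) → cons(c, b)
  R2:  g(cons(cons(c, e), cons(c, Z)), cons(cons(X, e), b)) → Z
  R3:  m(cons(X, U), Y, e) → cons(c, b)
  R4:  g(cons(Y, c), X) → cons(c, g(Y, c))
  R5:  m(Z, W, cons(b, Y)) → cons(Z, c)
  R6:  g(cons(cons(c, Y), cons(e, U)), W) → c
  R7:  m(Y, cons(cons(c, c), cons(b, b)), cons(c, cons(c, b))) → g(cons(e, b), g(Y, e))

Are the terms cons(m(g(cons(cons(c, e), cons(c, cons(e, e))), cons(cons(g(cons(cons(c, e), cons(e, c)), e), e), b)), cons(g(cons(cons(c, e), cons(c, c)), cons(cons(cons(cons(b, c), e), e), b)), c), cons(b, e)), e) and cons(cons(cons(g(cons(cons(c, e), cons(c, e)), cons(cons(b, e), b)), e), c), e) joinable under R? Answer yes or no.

yes — NF(t₁) = cons(cons(cons(e, e), c), e), NF(t₂) = cons(cons(cons(e, e), c), e)

Reduce t₁ = cons(m(g(cons(cons(c, e), cons(c, cons(e, e))), cons(cons(g(cons(cons(c, e), cons(e, c)), e), e), b)), cons(g(cons(cons(c, e), cons(c, c)), cons(cons(cons(cons(b, c), e), e), b)), c), cons(b, e)), e):
1. cons(m(g(cons(cons(c, e), cons(c, cons(e, e))), cons(cons(g(cons(cons(c, e), cons(e, c)), e), e), b)), cons(g(cons(cons(c, e), cons(c, c)), cons(cons(cons(cons(b, c), e), e), b)), c), cons(b, e)), e)  →  cons(cons(g(cons(cons(c, e), cons(c, cons(e, e))), cons(cons(g(cons(cons(c, e), cons(e, c)), e), e), b)), c), e)   [R5 at 1]
2. cons(cons(g(cons(cons(c, e), cons(c, cons(e, e))), cons(cons(g(cons(cons(c, e), cons(e, c)), e), e), b)), c), e)  →  cons(cons(cons(e, e), c), e)   [R2 at 1.1]

Reduce t₂ = cons(cons(cons(g(cons(cons(c, e), cons(c, e)), cons(cons(b, e), b)), e), c), e):
1. cons(cons(cons(g(cons(cons(c, e), cons(c, e)), cons(cons(b, e), b)), e), c), e)  →  cons(cons(cons(e, e), c), e)   [R2 at 1.1.1]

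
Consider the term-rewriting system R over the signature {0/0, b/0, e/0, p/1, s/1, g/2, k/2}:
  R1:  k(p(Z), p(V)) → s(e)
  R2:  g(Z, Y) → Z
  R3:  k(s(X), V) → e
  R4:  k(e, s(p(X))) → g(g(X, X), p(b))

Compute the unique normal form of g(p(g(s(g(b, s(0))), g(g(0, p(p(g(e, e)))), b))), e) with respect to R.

p(s(b))

1. g(p(g(s(g(b, s(0))), g(g(0, p(p(g(e, e)))), b))), e)  →  p(g(s(g(b, s(0))), g(g(0, p(p(g(e, e)))), b)))   [R2 at ε]
2. p(g(s(g(b, s(0))), g(g(0, p(p(g(e, e)))), b)))  →  p(s(g(b, s(0))))   [R2 at 1]
3. p(s(g(b, s(0))))  →  p(s(b))   [R2 at 1.1]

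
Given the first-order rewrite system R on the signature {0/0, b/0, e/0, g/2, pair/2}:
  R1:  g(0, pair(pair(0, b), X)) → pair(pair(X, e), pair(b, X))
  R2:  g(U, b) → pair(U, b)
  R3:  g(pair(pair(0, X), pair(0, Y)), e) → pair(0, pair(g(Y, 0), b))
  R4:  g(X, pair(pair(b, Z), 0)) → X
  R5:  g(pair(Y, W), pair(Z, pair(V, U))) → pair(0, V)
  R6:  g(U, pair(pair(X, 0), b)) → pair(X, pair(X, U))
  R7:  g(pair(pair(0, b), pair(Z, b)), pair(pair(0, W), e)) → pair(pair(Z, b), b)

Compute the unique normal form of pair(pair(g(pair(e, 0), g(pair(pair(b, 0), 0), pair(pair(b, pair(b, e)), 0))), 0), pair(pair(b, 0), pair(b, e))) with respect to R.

1. pair(pair(g(pair(e, 0), g(pair(pair(b, 0), 0), pair(pair(b, pair(b, e)), 0))), 0), pair(pair(b, 0), pair(b, e)))  →  pair(pair(g(pair(e, 0), pair(pair(b, 0), 0)), 0), pair(pair(b, 0), pair(b, e)))   [R4 at 1.1.2]
2. pair(pair(g(pair(e, 0), pair(pair(b, 0), 0)), 0), pair(pair(b, 0), pair(b, e)))  →  pair(pair(pair(e, 0), 0), pair(pair(b, 0), pair(b, e)))   [R4 at 1.1]

pair(pair(pair(e, 0), 0), pair(pair(b, 0), pair(b, e)))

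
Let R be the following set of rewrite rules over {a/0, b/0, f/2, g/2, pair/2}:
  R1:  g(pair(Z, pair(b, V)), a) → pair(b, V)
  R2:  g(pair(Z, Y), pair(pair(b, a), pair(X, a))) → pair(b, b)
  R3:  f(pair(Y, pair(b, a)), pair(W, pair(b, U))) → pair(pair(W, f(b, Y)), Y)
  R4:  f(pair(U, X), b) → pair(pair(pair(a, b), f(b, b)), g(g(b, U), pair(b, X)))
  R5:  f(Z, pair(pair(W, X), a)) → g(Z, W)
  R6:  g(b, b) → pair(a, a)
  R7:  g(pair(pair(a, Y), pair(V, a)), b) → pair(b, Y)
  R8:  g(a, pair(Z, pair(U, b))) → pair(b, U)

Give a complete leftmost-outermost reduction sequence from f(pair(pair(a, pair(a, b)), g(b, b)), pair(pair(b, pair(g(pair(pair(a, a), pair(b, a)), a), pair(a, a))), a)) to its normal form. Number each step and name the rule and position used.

1. f(pair(pair(a, pair(a, b)), g(b, b)), pair(pair(b, pair(g(pair(pair(a, a), pair(b, a)), a), pair(a, a))), a))  →  g(pair(pair(a, pair(a, b)), g(b, b)), b)   [R5 at ε]
2. g(pair(pair(a, pair(a, b)), g(b, b)), b)  →  g(pair(pair(a, pair(a, b)), pair(a, a)), b)   [R6 at 1.2]
3. g(pair(pair(a, pair(a, b)), pair(a, a)), b)  →  pair(b, pair(a, b))   [R7 at ε]

pair(b, pair(a, b))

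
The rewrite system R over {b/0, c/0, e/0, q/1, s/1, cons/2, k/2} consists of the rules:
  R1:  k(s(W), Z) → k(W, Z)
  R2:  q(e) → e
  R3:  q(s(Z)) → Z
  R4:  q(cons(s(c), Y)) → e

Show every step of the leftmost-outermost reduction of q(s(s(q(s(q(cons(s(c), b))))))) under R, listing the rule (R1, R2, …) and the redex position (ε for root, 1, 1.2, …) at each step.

s(e)

1. q(s(s(q(s(q(cons(s(c), b)))))))  →  s(q(s(q(cons(s(c), b)))))   [R3 at ε]
2. s(q(s(q(cons(s(c), b)))))  →  s(q(cons(s(c), b)))   [R3 at 1]
3. s(q(cons(s(c), b)))  →  s(e)   [R4 at 1]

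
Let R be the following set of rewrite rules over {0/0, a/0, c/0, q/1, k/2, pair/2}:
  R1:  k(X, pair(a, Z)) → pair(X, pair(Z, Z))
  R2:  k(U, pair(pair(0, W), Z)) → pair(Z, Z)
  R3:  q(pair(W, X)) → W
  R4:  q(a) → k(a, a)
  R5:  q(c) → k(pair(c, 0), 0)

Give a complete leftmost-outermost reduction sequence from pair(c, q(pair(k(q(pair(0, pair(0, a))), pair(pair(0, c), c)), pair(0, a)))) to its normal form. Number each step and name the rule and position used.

pair(c, pair(c, c))

1. pair(c, q(pair(k(q(pair(0, pair(0, a))), pair(pair(0, c), c)), pair(0, a))))  →  pair(c, k(q(pair(0, pair(0, a))), pair(pair(0, c), c)))   [R3 at 2]
2. pair(c, k(q(pair(0, pair(0, a))), pair(pair(0, c), c)))  →  pair(c, pair(c, c))   [R2 at 2]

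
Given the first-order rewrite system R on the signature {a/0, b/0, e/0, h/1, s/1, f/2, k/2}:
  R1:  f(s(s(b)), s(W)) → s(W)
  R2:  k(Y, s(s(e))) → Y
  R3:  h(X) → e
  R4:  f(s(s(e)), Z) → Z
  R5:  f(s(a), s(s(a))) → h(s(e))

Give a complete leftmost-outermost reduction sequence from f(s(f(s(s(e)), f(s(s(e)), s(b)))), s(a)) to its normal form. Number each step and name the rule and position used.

1. f(s(f(s(s(e)), f(s(s(e)), s(b)))), s(a))  →  f(s(f(s(s(e)), s(b))), s(a))   [R4 at 1.1]
2. f(s(f(s(s(e)), s(b))), s(a))  →  f(s(s(b)), s(a))   [R4 at 1.1]
3. f(s(s(b)), s(a))  →  s(a)   [R1 at ε]

s(a)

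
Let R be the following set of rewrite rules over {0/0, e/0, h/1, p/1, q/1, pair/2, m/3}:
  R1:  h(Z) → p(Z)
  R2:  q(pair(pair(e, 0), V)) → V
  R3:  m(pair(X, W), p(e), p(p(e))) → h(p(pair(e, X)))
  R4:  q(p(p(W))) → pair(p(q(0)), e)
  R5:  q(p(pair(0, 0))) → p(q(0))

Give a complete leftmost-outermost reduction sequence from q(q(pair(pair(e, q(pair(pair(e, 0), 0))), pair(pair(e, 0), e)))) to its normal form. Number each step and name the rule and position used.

1. q(q(pair(pair(e, q(pair(pair(e, 0), 0))), pair(pair(e, 0), e))))  →  q(q(pair(pair(e, 0), pair(pair(e, 0), e))))   [R2 at 1.1.1.2]
2. q(q(pair(pair(e, 0), pair(pair(e, 0), e))))  →  q(pair(pair(e, 0), e))   [R2 at 1]
3. q(pair(pair(e, 0), e))  →  e   [R2 at ε]

e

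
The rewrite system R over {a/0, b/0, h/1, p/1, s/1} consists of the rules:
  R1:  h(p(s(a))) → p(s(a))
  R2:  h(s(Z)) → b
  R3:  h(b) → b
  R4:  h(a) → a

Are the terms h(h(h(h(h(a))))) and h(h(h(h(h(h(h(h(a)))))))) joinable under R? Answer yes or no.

Reduce t₁ = h(h(h(h(h(a))))):
1. h(h(h(h(h(a)))))  →  h(h(h(h(a))))   [R4 at 1.1.1.1]
2. h(h(h(h(a))))  →  h(h(h(a)))   [R4 at 1.1.1]
3. h(h(h(a)))  →  h(h(a))   [R4 at 1.1]
4. h(h(a))  →  h(a)   [R4 at 1]
5. h(a)  →  a   [R4 at ε]

Reduce t₂ = h(h(h(h(h(h(h(h(a)))))))):
1. h(h(h(h(h(h(h(h(a))))))))  →  h(h(h(h(h(h(h(a)))))))   [R4 at 1.1.1.1.1.1.1]
2. h(h(h(h(h(h(h(a)))))))  →  h(h(h(h(h(h(a))))))   [R4 at 1.1.1.1.1.1]
3. h(h(h(h(h(h(a))))))  →  h(h(h(h(h(a)))))   [R4 at 1.1.1.1.1]
4. h(h(h(h(h(a)))))  →  h(h(h(h(a))))   [R4 at 1.1.1.1]
5. h(h(h(h(a))))  →  h(h(h(a)))   [R4 at 1.1.1]
6. h(h(h(a)))  →  h(h(a))   [R4 at 1.1]
7. h(h(a))  →  h(a)   [R4 at 1]
8. h(a)  →  a   [R4 at ε]

yes — NF(t₁) = a, NF(t₂) = a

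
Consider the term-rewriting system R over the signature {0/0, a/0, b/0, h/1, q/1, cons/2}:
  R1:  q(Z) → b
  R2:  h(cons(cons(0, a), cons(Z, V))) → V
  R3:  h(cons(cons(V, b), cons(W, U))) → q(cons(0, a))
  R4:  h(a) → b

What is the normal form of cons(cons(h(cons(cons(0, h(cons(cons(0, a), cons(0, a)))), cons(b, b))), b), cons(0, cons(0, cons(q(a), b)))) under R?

cons(cons(b, b), cons(0, cons(0, cons(b, b))))

1. cons(cons(h(cons(cons(0, h(cons(cons(0, a), cons(0, a)))), cons(b, b))), b), cons(0, cons(0, cons(q(a), b))))  →  cons(cons(h(cons(cons(0, a), cons(b, b))), b), cons(0, cons(0, cons(q(a), b))))   [R2 at 1.1.1.1.2]
2. cons(cons(h(cons(cons(0, a), cons(b, b))), b), cons(0, cons(0, cons(q(a), b))))  →  cons(cons(b, b), cons(0, cons(0, cons(q(a), b))))   [R2 at 1.1]
3. cons(cons(b, b), cons(0, cons(0, cons(q(a), b))))  →  cons(cons(b, b), cons(0, cons(0, cons(b, b))))   [R1 at 2.2.2.1]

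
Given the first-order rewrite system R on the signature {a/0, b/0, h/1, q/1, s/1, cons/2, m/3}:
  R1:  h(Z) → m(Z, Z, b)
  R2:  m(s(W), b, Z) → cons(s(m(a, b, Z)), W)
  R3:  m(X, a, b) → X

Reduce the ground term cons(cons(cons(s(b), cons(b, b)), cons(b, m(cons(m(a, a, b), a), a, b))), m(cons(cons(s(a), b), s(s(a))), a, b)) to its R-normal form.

cons(cons(cons(s(b), cons(b, b)), cons(b, cons(a, a))), cons(cons(s(a), b), s(s(a))))

1. cons(cons(cons(s(b), cons(b, b)), cons(b, m(cons(m(a, a, b), a), a, b))), m(cons(cons(s(a), b), s(s(a))), a, b))  →  cons(cons(cons(s(b), cons(b, b)), cons(b, cons(m(a, a, b), a))), m(cons(cons(s(a), b), s(s(a))), a, b))   [R3 at 1.2.2]
2. cons(cons(cons(s(b), cons(b, b)), cons(b, cons(m(a, a, b), a))), m(cons(cons(s(a), b), s(s(a))), a, b))  →  cons(cons(cons(s(b), cons(b, b)), cons(b, cons(a, a))), m(cons(cons(s(a), b), s(s(a))), a, b))   [R3 at 1.2.2.1]
3. cons(cons(cons(s(b), cons(b, b)), cons(b, cons(a, a))), m(cons(cons(s(a), b), s(s(a))), a, b))  →  cons(cons(cons(s(b), cons(b, b)), cons(b, cons(a, a))), cons(cons(s(a), b), s(s(a))))   [R3 at 2]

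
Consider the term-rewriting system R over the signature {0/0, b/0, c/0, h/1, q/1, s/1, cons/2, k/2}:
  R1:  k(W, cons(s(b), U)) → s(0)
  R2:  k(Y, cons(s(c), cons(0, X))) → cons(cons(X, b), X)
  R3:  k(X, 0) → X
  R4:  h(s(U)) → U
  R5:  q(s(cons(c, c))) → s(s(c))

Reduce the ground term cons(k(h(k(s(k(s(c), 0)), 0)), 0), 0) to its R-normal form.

cons(s(c), 0)

1. cons(k(h(k(s(k(s(c), 0)), 0)), 0), 0)  →  cons(h(k(s(k(s(c), 0)), 0)), 0)   [R3 at 1]
2. cons(h(k(s(k(s(c), 0)), 0)), 0)  →  cons(h(s(k(s(c), 0))), 0)   [R3 at 1.1]
3. cons(h(s(k(s(c), 0))), 0)  →  cons(k(s(c), 0), 0)   [R4 at 1]
4. cons(k(s(c), 0), 0)  →  cons(s(c), 0)   [R3 at 1]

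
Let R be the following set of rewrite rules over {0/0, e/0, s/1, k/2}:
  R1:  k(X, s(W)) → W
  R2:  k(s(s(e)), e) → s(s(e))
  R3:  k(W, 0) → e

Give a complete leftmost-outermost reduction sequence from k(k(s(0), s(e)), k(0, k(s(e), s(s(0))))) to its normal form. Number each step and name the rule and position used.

e

1. k(k(s(0), s(e)), k(0, k(s(e), s(s(0)))))  →  k(e, k(0, k(s(e), s(s(0)))))   [R1 at 1]
2. k(e, k(0, k(s(e), s(s(0)))))  →  k(e, k(0, s(0)))   [R1 at 2.2]
3. k(e, k(0, s(0)))  →  k(e, 0)   [R1 at 2]
4. k(e, 0)  →  e   [R3 at ε]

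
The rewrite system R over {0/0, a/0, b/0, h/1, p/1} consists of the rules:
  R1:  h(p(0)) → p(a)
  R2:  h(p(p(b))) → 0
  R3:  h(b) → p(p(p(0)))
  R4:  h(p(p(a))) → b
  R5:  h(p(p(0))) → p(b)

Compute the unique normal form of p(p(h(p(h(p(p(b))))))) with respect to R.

p(p(p(a)))

1. p(p(h(p(h(p(p(b)))))))  →  p(p(h(p(0))))   [R2 at 1.1.1.1]
2. p(p(h(p(0))))  →  p(p(p(a)))   [R1 at 1.1]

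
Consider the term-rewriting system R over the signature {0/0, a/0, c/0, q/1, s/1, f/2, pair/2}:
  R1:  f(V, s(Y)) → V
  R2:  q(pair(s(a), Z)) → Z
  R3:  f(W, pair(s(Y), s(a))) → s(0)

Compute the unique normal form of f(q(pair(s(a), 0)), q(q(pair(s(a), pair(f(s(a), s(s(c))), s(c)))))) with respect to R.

0

1. f(q(pair(s(a), 0)), q(q(pair(s(a), pair(f(s(a), s(s(c))), s(c))))))  →  f(0, q(q(pair(s(a), pair(f(s(a), s(s(c))), s(c))))))   [R2 at 1]
2. f(0, q(q(pair(s(a), pair(f(s(a), s(s(c))), s(c))))))  →  f(0, q(pair(f(s(a), s(s(c))), s(c))))   [R2 at 2.1]
3. f(0, q(pair(f(s(a), s(s(c))), s(c))))  →  f(0, q(pair(s(a), s(c))))   [R1 at 2.1.1]
4. f(0, q(pair(s(a), s(c))))  →  f(0, s(c))   [R2 at 2]
5. f(0, s(c))  →  0   [R1 at ε]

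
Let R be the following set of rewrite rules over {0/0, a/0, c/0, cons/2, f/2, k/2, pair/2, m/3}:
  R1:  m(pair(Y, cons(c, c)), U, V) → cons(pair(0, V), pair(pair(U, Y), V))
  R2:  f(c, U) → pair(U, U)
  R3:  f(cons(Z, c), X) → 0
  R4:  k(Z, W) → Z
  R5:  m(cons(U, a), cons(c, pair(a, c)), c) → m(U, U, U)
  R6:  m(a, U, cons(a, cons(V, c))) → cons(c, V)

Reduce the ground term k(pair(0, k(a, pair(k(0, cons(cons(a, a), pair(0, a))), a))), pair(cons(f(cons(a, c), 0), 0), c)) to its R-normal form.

1. k(pair(0, k(a, pair(k(0, cons(cons(a, a), pair(0, a))), a))), pair(cons(f(cons(a, c), 0), 0), c))  →  pair(0, k(a, pair(k(0, cons(cons(a, a), pair(0, a))), a)))   [R4 at ε]
2. pair(0, k(a, pair(k(0, cons(cons(a, a), pair(0, a))), a)))  →  pair(0, a)   [R4 at 2]

pair(0, a)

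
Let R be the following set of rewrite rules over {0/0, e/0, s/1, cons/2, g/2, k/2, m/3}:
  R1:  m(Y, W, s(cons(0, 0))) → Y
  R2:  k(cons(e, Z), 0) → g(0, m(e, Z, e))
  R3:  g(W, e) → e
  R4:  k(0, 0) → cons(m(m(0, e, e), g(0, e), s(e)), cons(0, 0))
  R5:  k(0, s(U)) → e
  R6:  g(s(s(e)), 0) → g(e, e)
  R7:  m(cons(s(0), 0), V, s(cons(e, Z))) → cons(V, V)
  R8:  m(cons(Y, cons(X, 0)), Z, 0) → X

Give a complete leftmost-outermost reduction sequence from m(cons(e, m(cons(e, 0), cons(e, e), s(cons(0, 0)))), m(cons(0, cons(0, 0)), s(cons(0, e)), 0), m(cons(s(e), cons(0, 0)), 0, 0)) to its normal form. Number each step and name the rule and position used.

e

1. m(cons(e, m(cons(e, 0), cons(e, e), s(cons(0, 0)))), m(cons(0, cons(0, 0)), s(cons(0, e)), 0), m(cons(s(e), cons(0, 0)), 0, 0))  →  m(cons(e, cons(e, 0)), m(cons(0, cons(0, 0)), s(cons(0, e)), 0), m(cons(s(e), cons(0, 0)), 0, 0))   [R1 at 1.2]
2. m(cons(e, cons(e, 0)), m(cons(0, cons(0, 0)), s(cons(0, e)), 0), m(cons(s(e), cons(0, 0)), 0, 0))  →  m(cons(e, cons(e, 0)), 0, m(cons(s(e), cons(0, 0)), 0, 0))   [R8 at 2]
3. m(cons(e, cons(e, 0)), 0, m(cons(s(e), cons(0, 0)), 0, 0))  →  m(cons(e, cons(e, 0)), 0, 0)   [R8 at 3]
4. m(cons(e, cons(e, 0)), 0, 0)  →  e   [R8 at ε]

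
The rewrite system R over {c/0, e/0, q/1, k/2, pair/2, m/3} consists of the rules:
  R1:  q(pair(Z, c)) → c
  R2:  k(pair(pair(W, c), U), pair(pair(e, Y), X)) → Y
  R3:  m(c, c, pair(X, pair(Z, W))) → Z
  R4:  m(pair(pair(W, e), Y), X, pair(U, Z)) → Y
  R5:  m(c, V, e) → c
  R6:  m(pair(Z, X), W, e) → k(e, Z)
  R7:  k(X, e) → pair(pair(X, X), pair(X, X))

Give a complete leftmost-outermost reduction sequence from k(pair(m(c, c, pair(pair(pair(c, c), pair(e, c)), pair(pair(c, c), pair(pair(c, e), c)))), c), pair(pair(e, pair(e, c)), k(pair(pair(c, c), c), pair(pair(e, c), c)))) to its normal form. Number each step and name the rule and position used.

1. k(pair(m(c, c, pair(pair(pair(c, c), pair(e, c)), pair(pair(c, c), pair(pair(c, e), c)))), c), pair(pair(e, pair(e, c)), k(pair(pair(c, c), c), pair(pair(e, c), c))))  →  k(pair(pair(c, c), c), pair(pair(e, pair(e, c)), k(pair(pair(c, c), c), pair(pair(e, c), c))))   [R3 at 1.1]
2. k(pair(pair(c, c), c), pair(pair(e, pair(e, c)), k(pair(pair(c, c), c), pair(pair(e, c), c))))  →  pair(e, c)   [R2 at ε]

pair(e, c)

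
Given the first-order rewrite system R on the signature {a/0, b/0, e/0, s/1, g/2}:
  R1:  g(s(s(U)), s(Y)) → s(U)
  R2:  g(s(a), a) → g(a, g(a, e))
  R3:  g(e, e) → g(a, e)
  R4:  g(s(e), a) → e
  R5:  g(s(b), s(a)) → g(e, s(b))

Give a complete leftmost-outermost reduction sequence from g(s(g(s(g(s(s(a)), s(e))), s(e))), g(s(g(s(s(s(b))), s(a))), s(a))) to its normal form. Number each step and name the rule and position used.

s(a)

1. g(s(g(s(g(s(s(a)), s(e))), s(e))), g(s(g(s(s(s(b))), s(a))), s(a)))  →  g(s(g(s(s(a)), s(e))), g(s(g(s(s(s(b))), s(a))), s(a)))   [R1 at 1.1.1.1]
2. g(s(g(s(s(a)), s(e))), g(s(g(s(s(s(b))), s(a))), s(a)))  →  g(s(s(a)), g(s(g(s(s(s(b))), s(a))), s(a)))   [R1 at 1.1]
3. g(s(s(a)), g(s(g(s(s(s(b))), s(a))), s(a)))  →  g(s(s(a)), g(s(s(s(b))), s(a)))   [R1 at 2.1.1]
4. g(s(s(a)), g(s(s(s(b))), s(a)))  →  g(s(s(a)), s(s(b)))   [R1 at 2]
5. g(s(s(a)), s(s(b)))  →  s(a)   [R1 at ε]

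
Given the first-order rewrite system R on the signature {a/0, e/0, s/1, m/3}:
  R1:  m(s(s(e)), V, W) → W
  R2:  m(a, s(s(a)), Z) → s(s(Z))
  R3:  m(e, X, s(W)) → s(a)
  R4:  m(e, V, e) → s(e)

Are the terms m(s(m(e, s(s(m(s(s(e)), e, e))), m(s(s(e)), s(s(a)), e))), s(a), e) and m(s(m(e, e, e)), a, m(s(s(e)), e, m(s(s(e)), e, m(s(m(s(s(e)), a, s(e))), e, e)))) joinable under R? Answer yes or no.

yes — NF(t₁) = e, NF(t₂) = e

Reduce t₁ = m(s(m(e, s(s(m(s(s(e)), e, e))), m(s(s(e)), s(s(a)), e))), s(a), e):
1. m(s(m(e, s(s(m(s(s(e)), e, e))), m(s(s(e)), s(s(a)), e))), s(a), e)  →  m(s(m(e, s(s(e)), m(s(s(e)), s(s(a)), e))), s(a), e)   [R1 at 1.1.2.1.1]
2. m(s(m(e, s(s(e)), m(s(s(e)), s(s(a)), e))), s(a), e)  →  m(s(m(e, s(s(e)), e)), s(a), e)   [R1 at 1.1.3]
3. m(s(m(e, s(s(e)), e)), s(a), e)  →  m(s(s(e)), s(a), e)   [R4 at 1.1]
4. m(s(s(e)), s(a), e)  →  e   [R1 at ε]

Reduce t₂ = m(s(m(e, e, e)), a, m(s(s(e)), e, m(s(s(e)), e, m(s(m(s(s(e)), a, s(e))), e, e)))):
1. m(s(m(e, e, e)), a, m(s(s(e)), e, m(s(s(e)), e, m(s(m(s(s(e)), a, s(e))), e, e))))  →  m(s(s(e)), a, m(s(s(e)), e, m(s(s(e)), e, m(s(m(s(s(e)), a, s(e))), e, e))))   [R4 at 1.1]
2. m(s(s(e)), a, m(s(s(e)), e, m(s(s(e)), e, m(s(m(s(s(e)), a, s(e))), e, e))))  →  m(s(s(e)), e, m(s(s(e)), e, m(s(m(s(s(e)), a, s(e))), e, e)))   [R1 at ε]
3. m(s(s(e)), e, m(s(s(e)), e, m(s(m(s(s(e)), a, s(e))), e, e)))  →  m(s(s(e)), e, m(s(m(s(s(e)), a, s(e))), e, e))   [R1 at ε]
4. m(s(s(e)), e, m(s(m(s(s(e)), a, s(e))), e, e))  →  m(s(m(s(s(e)), a, s(e))), e, e)   [R1 at ε]
5. m(s(m(s(s(e)), a, s(e))), e, e)  →  m(s(s(e)), e, e)   [R1 at 1.1]
6. m(s(s(e)), e, e)  →  e   [R1 at ε]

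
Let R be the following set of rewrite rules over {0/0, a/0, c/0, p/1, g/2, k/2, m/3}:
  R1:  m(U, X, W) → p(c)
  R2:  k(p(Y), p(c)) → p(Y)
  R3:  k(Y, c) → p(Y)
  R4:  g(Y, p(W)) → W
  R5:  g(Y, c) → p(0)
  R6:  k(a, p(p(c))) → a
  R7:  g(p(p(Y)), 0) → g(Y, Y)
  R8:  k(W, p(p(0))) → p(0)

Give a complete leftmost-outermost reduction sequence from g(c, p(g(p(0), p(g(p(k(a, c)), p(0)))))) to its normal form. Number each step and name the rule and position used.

0

1. g(c, p(g(p(0), p(g(p(k(a, c)), p(0))))))  →  g(p(0), p(g(p(k(a, c)), p(0))))   [R4 at ε]
2. g(p(0), p(g(p(k(a, c)), p(0))))  →  g(p(k(a, c)), p(0))   [R4 at ε]
3. g(p(k(a, c)), p(0))  →  0   [R4 at ε]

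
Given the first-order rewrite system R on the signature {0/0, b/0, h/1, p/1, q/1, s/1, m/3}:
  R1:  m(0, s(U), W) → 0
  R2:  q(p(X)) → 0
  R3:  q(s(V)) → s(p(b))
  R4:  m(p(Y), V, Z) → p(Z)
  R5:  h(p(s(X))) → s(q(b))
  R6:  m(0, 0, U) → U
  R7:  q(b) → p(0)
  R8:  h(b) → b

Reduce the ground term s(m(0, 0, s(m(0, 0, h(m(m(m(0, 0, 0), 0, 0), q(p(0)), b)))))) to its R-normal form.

1. s(m(0, 0, s(m(0, 0, h(m(m(m(0, 0, 0), 0, 0), q(p(0)), b))))))  →  s(s(m(0, 0, h(m(m(m(0, 0, 0), 0, 0), q(p(0)), b)))))   [R6 at 1]
2. s(s(m(0, 0, h(m(m(m(0, 0, 0), 0, 0), q(p(0)), b)))))  →  s(s(h(m(m(m(0, 0, 0), 0, 0), q(p(0)), b))))   [R6 at 1.1]
3. s(s(h(m(m(m(0, 0, 0), 0, 0), q(p(0)), b))))  →  s(s(h(m(m(0, 0, 0), q(p(0)), b))))   [R6 at 1.1.1.1.1]
4. s(s(h(m(m(0, 0, 0), q(p(0)), b))))  →  s(s(h(m(0, q(p(0)), b))))   [R6 at 1.1.1.1]
5. s(s(h(m(0, q(p(0)), b))))  →  s(s(h(m(0, 0, b))))   [R2 at 1.1.1.2]
6. s(s(h(m(0, 0, b))))  →  s(s(h(b)))   [R6 at 1.1.1]
7. s(s(h(b)))  →  s(s(b))   [R8 at 1.1]

s(s(b))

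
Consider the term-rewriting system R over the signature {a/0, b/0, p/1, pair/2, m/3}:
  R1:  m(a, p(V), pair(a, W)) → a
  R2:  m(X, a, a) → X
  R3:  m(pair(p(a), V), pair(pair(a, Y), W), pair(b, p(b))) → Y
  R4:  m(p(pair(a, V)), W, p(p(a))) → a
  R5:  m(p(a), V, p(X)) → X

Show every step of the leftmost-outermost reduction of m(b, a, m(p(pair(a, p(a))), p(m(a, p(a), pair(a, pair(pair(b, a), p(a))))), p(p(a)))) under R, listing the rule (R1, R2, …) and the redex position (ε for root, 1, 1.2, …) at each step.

b

1. m(b, a, m(p(pair(a, p(a))), p(m(a, p(a), pair(a, pair(pair(b, a), p(a))))), p(p(a))))  →  m(b, a, a)   [R4 at 3]
2. m(b, a, a)  →  b   [R2 at ε]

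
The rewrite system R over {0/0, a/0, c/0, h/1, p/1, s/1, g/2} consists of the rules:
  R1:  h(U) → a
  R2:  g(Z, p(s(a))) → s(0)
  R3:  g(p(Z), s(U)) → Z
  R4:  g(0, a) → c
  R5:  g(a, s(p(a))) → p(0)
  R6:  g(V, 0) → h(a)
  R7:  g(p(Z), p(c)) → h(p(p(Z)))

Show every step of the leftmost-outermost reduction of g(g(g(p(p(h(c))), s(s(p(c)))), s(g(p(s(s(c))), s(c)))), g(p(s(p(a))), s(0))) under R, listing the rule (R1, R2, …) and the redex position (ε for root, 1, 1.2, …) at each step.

1. g(g(g(p(p(h(c))), s(s(p(c)))), s(g(p(s(s(c))), s(c)))), g(p(s(p(a))), s(0)))  →  g(g(p(h(c)), s(g(p(s(s(c))), s(c)))), g(p(s(p(a))), s(0)))   [R3 at 1.1]
2. g(g(p(h(c)), s(g(p(s(s(c))), s(c)))), g(p(s(p(a))), s(0)))  →  g(h(c), g(p(s(p(a))), s(0)))   [R3 at 1]
3. g(h(c), g(p(s(p(a))), s(0)))  →  g(a, g(p(s(p(a))), s(0)))   [R1 at 1]
4. g(a, g(p(s(p(a))), s(0)))  →  g(a, s(p(a)))   [R3 at 2]
5. g(a, s(p(a)))  →  p(0)   [R5 at ε]

p(0)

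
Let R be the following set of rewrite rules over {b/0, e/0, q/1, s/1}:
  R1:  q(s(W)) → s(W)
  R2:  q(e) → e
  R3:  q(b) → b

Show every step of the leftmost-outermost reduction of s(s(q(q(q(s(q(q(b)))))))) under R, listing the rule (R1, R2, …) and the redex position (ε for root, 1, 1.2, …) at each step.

s(s(s(b)))

1. s(s(q(q(q(s(q(q(b))))))))  →  s(s(q(q(s(q(q(b)))))))   [R1 at 1.1.1.1]
2. s(s(q(q(s(q(q(b)))))))  →  s(s(q(s(q(q(b))))))   [R1 at 1.1.1]
3. s(s(q(s(q(q(b))))))  →  s(s(s(q(q(b)))))   [R1 at 1.1]
4. s(s(s(q(q(b)))))  →  s(s(s(q(b))))   [R3 at 1.1.1.1]
5. s(s(s(q(b))))  →  s(s(s(b)))   [R3 at 1.1.1]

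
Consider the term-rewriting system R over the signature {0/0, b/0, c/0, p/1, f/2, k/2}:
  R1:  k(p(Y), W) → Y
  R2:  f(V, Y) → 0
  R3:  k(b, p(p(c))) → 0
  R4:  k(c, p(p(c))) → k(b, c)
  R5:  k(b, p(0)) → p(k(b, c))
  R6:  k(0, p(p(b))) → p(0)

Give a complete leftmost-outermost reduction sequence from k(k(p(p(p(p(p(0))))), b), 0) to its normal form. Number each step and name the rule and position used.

1. k(k(p(p(p(p(p(0))))), b), 0)  →  k(p(p(p(p(0)))), 0)   [R1 at 1]
2. k(p(p(p(p(0)))), 0)  →  p(p(p(0)))   [R1 at ε]

p(p(p(0)))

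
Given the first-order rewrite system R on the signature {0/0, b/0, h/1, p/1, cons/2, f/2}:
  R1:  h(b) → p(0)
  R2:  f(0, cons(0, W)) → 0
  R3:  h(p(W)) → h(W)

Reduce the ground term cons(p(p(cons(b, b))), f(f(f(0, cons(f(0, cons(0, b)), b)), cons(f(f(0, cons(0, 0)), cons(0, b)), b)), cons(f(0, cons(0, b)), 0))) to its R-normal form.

1. cons(p(p(cons(b, b))), f(f(f(0, cons(f(0, cons(0, b)), b)), cons(f(f(0, cons(0, 0)), cons(0, b)), b)), cons(f(0, cons(0, b)), 0)))  →  cons(p(p(cons(b, b))), f(f(f(0, cons(0, b)), cons(f(f(0, cons(0, 0)), cons(0, b)), b)), cons(f(0, cons(0, b)), 0)))   [R2 at 2.1.1.2.1]
2. cons(p(p(cons(b, b))), f(f(f(0, cons(0, b)), cons(f(f(0, cons(0, 0)), cons(0, b)), b)), cons(f(0, cons(0, b)), 0)))  →  cons(p(p(cons(b, b))), f(f(0, cons(f(f(0, cons(0, 0)), cons(0, b)), b)), cons(f(0, cons(0, b)), 0)))   [R2 at 2.1.1]
3. cons(p(p(cons(b, b))), f(f(0, cons(f(f(0, cons(0, 0)), cons(0, b)), b)), cons(f(0, cons(0, b)), 0)))  →  cons(p(p(cons(b, b))), f(f(0, cons(f(0, cons(0, b)), b)), cons(f(0, cons(0, b)), 0)))   [R2 at 2.1.2.1.1]
4. cons(p(p(cons(b, b))), f(f(0, cons(f(0, cons(0, b)), b)), cons(f(0, cons(0, b)), 0)))  →  cons(p(p(cons(b, b))), f(f(0, cons(0, b)), cons(f(0, cons(0, b)), 0)))   [R2 at 2.1.2.1]
5. cons(p(p(cons(b, b))), f(f(0, cons(0, b)), cons(f(0, cons(0, b)), 0)))  →  cons(p(p(cons(b, b))), f(0, cons(f(0, cons(0, b)), 0)))   [R2 at 2.1]
6. cons(p(p(cons(b, b))), f(0, cons(f(0, cons(0, b)), 0)))  →  cons(p(p(cons(b, b))), f(0, cons(0, 0)))   [R2 at 2.2.1]
7. cons(p(p(cons(b, b))), f(0, cons(0, 0)))  →  cons(p(p(cons(b, b))), 0)   [R2 at 2]

cons(p(p(cons(b, b))), 0)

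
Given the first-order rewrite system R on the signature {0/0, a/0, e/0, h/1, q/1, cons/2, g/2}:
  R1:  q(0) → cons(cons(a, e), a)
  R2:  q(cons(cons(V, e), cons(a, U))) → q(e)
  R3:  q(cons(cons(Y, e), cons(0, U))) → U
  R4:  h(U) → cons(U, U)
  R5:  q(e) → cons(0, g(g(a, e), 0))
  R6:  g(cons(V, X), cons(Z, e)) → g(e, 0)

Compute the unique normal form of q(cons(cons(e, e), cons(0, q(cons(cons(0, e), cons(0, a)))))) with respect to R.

a

1. q(cons(cons(e, e), cons(0, q(cons(cons(0, e), cons(0, a))))))  →  q(cons(cons(0, e), cons(0, a)))   [R3 at ε]
2. q(cons(cons(0, e), cons(0, a)))  →  a   [R3 at ε]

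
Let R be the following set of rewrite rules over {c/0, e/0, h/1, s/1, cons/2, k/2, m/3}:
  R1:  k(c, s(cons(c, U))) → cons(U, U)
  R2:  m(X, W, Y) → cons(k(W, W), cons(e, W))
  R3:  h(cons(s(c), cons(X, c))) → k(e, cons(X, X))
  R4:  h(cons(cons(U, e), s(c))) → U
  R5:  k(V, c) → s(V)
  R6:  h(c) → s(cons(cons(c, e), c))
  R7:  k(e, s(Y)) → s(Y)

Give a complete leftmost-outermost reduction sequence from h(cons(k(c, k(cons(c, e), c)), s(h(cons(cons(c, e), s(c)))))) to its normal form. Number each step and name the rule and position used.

1. h(cons(k(c, k(cons(c, e), c)), s(h(cons(cons(c, e), s(c))))))  →  h(cons(k(c, s(cons(c, e))), s(h(cons(cons(c, e), s(c))))))   [R5 at 1.1.2]
2. h(cons(k(c, s(cons(c, e))), s(h(cons(cons(c, e), s(c))))))  →  h(cons(cons(e, e), s(h(cons(cons(c, e), s(c))))))   [R1 at 1.1]
3. h(cons(cons(e, e), s(h(cons(cons(c, e), s(c))))))  →  h(cons(cons(e, e), s(c)))   [R4 at 1.2.1]
4. h(cons(cons(e, e), s(c)))  →  e   [R4 at ε]

e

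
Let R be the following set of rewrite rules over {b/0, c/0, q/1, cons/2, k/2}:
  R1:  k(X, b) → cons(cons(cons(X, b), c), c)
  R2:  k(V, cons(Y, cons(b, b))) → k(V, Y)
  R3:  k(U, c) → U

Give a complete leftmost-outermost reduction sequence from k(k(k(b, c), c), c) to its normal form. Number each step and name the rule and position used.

1. k(k(k(b, c), c), c)  →  k(k(b, c), c)   [R3 at ε]
2. k(k(b, c), c)  →  k(b, c)   [R3 at ε]
3. k(b, c)  →  b   [R3 at ε]

b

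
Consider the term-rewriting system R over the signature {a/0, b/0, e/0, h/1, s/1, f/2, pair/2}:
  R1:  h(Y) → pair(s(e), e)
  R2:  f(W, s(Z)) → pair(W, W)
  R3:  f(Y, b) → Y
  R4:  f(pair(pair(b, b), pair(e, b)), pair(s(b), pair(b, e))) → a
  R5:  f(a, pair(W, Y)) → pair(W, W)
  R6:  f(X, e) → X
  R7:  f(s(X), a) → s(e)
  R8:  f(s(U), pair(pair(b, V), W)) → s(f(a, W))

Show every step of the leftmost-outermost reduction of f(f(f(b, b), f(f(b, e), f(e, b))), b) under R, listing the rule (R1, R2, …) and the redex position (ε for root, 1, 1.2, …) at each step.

1. f(f(f(b, b), f(f(b, e), f(e, b))), b)  →  f(f(b, b), f(f(b, e), f(e, b)))   [R3 at ε]
2. f(f(b, b), f(f(b, e), f(e, b)))  →  f(b, f(f(b, e), f(e, b)))   [R3 at 1]
3. f(b, f(f(b, e), f(e, b)))  →  f(b, f(b, f(e, b)))   [R6 at 2.1]
4. f(b, f(b, f(e, b)))  →  f(b, f(b, e))   [R3 at 2.2]
5. f(b, f(b, e))  →  f(b, b)   [R6 at 2]
6. f(b, b)  →  b   [R3 at ε]

b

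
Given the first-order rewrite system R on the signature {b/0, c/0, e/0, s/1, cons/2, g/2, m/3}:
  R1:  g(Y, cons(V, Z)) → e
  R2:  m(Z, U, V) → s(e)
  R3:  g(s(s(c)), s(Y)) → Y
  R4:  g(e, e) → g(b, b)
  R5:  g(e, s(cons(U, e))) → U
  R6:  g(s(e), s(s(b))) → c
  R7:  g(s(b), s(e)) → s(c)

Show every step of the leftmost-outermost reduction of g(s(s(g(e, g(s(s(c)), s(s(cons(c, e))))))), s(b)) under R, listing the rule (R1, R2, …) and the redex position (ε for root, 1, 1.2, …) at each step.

b

1. g(s(s(g(e, g(s(s(c)), s(s(cons(c, e))))))), s(b))  →  g(s(s(g(e, s(cons(c, e))))), s(b))   [R3 at 1.1.1.2]
2. g(s(s(g(e, s(cons(c, e))))), s(b))  →  g(s(s(c)), s(b))   [R5 at 1.1.1]
3. g(s(s(c)), s(b))  →  b   [R3 at ε]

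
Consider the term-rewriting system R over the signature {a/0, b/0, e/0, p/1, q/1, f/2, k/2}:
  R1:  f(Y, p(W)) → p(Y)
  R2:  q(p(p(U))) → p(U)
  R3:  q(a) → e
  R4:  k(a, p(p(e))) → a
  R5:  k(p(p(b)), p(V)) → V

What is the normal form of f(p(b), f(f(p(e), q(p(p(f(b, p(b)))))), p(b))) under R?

1. f(p(b), f(f(p(e), q(p(p(f(b, p(b)))))), p(b)))  →  f(p(b), p(f(p(e), q(p(p(f(b, p(b))))))))   [R1 at 2]
2. f(p(b), p(f(p(e), q(p(p(f(b, p(b))))))))  →  p(p(b))   [R1 at ε]

p(p(b))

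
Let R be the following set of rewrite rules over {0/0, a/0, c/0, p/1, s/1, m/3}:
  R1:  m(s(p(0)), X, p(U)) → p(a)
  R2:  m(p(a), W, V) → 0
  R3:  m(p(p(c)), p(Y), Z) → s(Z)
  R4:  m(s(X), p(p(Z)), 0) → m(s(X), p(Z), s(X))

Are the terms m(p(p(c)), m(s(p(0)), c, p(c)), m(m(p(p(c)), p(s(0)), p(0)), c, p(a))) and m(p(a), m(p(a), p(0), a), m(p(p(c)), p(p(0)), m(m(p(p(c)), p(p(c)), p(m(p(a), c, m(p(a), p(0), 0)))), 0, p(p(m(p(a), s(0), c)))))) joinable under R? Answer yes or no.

no — NF(t₁) = s(p(a)), NF(t₂) = 0

Reduce t₁ = m(p(p(c)), m(s(p(0)), c, p(c)), m(m(p(p(c)), p(s(0)), p(0)), c, p(a))):
1. m(p(p(c)), m(s(p(0)), c, p(c)), m(m(p(p(c)), p(s(0)), p(0)), c, p(a)))  →  m(p(p(c)), p(a), m(m(p(p(c)), p(s(0)), p(0)), c, p(a)))   [R1 at 2]
2. m(p(p(c)), p(a), m(m(p(p(c)), p(s(0)), p(0)), c, p(a)))  →  s(m(m(p(p(c)), p(s(0)), p(0)), c, p(a)))   [R3 at ε]
3. s(m(m(p(p(c)), p(s(0)), p(0)), c, p(a)))  →  s(m(s(p(0)), c, p(a)))   [R3 at 1.1]
4. s(m(s(p(0)), c, p(a)))  →  s(p(a))   [R1 at 1]

Reduce t₂ = m(p(a), m(p(a), p(0), a), m(p(p(c)), p(p(0)), m(m(p(p(c)), p(p(c)), p(m(p(a), c, m(p(a), p(0), 0)))), 0, p(p(m(p(a), s(0), c)))))):
1. m(p(a), m(p(a), p(0), a), m(p(p(c)), p(p(0)), m(m(p(p(c)), p(p(c)), p(m(p(a), c, m(p(a), p(0), 0)))), 0, p(p(m(p(a), s(0), c))))))  →  0   [R2 at ε]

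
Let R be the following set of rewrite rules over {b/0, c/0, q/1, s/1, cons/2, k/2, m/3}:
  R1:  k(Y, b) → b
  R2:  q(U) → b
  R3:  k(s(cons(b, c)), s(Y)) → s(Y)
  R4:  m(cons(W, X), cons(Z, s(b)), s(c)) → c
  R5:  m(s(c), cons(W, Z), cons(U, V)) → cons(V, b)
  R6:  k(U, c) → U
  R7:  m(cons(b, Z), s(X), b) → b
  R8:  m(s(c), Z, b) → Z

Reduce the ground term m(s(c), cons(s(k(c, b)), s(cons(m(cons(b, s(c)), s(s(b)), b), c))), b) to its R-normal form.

1. m(s(c), cons(s(k(c, b)), s(cons(m(cons(b, s(c)), s(s(b)), b), c))), b)  →  cons(s(k(c, b)), s(cons(m(cons(b, s(c)), s(s(b)), b), c)))   [R8 at ε]
2. cons(s(k(c, b)), s(cons(m(cons(b, s(c)), s(s(b)), b), c)))  →  cons(s(b), s(cons(m(cons(b, s(c)), s(s(b)), b), c)))   [R1 at 1.1]
3. cons(s(b), s(cons(m(cons(b, s(c)), s(s(b)), b), c)))  →  cons(s(b), s(cons(b, c)))   [R7 at 2.1.1]

cons(s(b), s(cons(b, c)))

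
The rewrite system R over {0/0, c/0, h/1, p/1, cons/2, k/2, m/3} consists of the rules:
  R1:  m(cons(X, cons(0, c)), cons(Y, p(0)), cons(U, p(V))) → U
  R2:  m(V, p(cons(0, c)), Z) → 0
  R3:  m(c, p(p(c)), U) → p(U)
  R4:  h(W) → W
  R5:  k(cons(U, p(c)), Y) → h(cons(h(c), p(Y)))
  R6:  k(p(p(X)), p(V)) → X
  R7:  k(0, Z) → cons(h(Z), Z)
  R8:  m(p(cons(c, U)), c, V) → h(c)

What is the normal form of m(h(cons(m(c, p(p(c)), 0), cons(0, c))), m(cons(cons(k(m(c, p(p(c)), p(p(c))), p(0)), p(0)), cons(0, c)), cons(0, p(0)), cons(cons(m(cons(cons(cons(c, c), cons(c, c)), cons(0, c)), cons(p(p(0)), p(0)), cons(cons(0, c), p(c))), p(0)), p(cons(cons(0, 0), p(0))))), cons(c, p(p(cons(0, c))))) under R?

c

1. m(h(cons(m(c, p(p(c)), 0), cons(0, c))), m(cons(cons(k(m(c, p(p(c)), p(p(c))), p(0)), p(0)), cons(0, c)), cons(0, p(0)), cons(cons(m(cons(cons(cons(c, c), cons(c, c)), cons(0, c)), cons(p(p(0)), p(0)), cons(cons(0, c), p(c))), p(0)), p(cons(cons(0, 0), p(0))))), cons(c, p(p(cons(0, c)))))  →  m(cons(m(c, p(p(c)), 0), cons(0, c)), m(cons(cons(k(m(c, p(p(c)), p(p(c))), p(0)), p(0)), cons(0, c)), cons(0, p(0)), cons(cons(m(cons(cons(cons(c, c), cons(c, c)), cons(0, c)), cons(p(p(0)), p(0)), cons(cons(0, c), p(c))), p(0)), p(cons(cons(0, 0), p(0))))), cons(c, p(p(cons(0, c)))))   [R4 at 1]
2. m(cons(m(c, p(p(c)), 0), cons(0, c)), m(cons(cons(k(m(c, p(p(c)), p(p(c))), p(0)), p(0)), cons(0, c)), cons(0, p(0)), cons(cons(m(cons(cons(cons(c, c), cons(c, c)), cons(0, c)), cons(p(p(0)), p(0)), cons(cons(0, c), p(c))), p(0)), p(cons(cons(0, 0), p(0))))), cons(c, p(p(cons(0, c)))))  →  m(cons(p(0), cons(0, c)), m(cons(cons(k(m(c, p(p(c)), p(p(c))), p(0)), p(0)), cons(0, c)), cons(0, p(0)), cons(cons(m(cons(cons(cons(c, c), cons(c, c)), cons(0, c)), cons(p(p(0)), p(0)), cons(cons(0, c), p(c))), p(0)), p(cons(cons(0, 0), p(0))))), cons(c, p(p(cons(0, c)))))   [R3 at 1.1]
3. m(cons(p(0), cons(0, c)), m(cons(cons(k(m(c, p(p(c)), p(p(c))), p(0)), p(0)), cons(0, c)), cons(0, p(0)), cons(cons(m(cons(cons(cons(c, c), cons(c, c)), cons(0, c)), cons(p(p(0)), p(0)), cons(cons(0, c), p(c))), p(0)), p(cons(cons(0, 0), p(0))))), cons(c, p(p(cons(0, c)))))  →  m(cons(p(0), cons(0, c)), cons(m(cons(cons(cons(c, c), cons(c, c)), cons(0, c)), cons(p(p(0)), p(0)), cons(cons(0, c), p(c))), p(0)), cons(c, p(p(cons(0, c)))))   [R1 at 2]
4. m(cons(p(0), cons(0, c)), cons(m(cons(cons(cons(c, c), cons(c, c)), cons(0, c)), cons(p(p(0)), p(0)), cons(cons(0, c), p(c))), p(0)), cons(c, p(p(cons(0, c)))))  →  c   [R1 at ε]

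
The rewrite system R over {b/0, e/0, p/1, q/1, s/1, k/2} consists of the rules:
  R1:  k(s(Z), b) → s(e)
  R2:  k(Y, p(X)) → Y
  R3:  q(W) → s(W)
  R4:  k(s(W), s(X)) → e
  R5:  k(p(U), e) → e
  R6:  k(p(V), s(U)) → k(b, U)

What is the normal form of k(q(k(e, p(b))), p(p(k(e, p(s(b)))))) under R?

s(e)

1. k(q(k(e, p(b))), p(p(k(e, p(s(b))))))  →  q(k(e, p(b)))   [R2 at ε]
2. q(k(e, p(b)))  →  s(k(e, p(b)))   [R3 at ε]
3. s(k(e, p(b)))  →  s(e)   [R2 at 1]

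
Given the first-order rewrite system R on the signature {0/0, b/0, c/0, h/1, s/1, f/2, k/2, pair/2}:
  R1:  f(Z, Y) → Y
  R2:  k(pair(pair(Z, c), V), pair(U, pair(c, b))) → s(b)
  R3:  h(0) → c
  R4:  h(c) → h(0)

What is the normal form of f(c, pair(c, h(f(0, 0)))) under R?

pair(c, c)

1. f(c, pair(c, h(f(0, 0))))  →  pair(c, h(f(0, 0)))   [R1 at ε]
2. pair(c, h(f(0, 0)))  →  pair(c, h(0))   [R1 at 2.1]
3. pair(c, h(0))  →  pair(c, c)   [R3 at 2]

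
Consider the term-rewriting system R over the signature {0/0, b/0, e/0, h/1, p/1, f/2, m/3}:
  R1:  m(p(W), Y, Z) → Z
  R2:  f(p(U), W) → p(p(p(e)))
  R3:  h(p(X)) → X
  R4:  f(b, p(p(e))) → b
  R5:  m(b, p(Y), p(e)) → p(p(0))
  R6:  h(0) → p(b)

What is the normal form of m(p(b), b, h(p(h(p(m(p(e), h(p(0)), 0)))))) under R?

0

1. m(p(b), b, h(p(h(p(m(p(e), h(p(0)), 0))))))  →  h(p(h(p(m(p(e), h(p(0)), 0)))))   [R1 at ε]
2. h(p(h(p(m(p(e), h(p(0)), 0)))))  →  h(p(m(p(e), h(p(0)), 0)))   [R3 at ε]
3. h(p(m(p(e), h(p(0)), 0)))  →  m(p(e), h(p(0)), 0)   [R3 at ε]
4. m(p(e), h(p(0)), 0)  →  0   [R1 at ε]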